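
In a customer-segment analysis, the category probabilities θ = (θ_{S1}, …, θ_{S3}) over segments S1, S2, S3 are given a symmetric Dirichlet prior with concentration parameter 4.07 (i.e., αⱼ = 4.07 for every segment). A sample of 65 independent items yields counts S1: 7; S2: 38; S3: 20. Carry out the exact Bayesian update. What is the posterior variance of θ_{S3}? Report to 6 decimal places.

The Dirichlet prior is conjugate to the Multinomial likelihood: each posterior αⱼ = prior αⱼ + observed count nⱼ.
Posterior concentration: (11.07, 42.07, 24.07), total = 77.21.
Var[θ_j] = α_j(Σα−α_j)/((Σα)²(Σα+1)) = 24.07·53.14/(77.21²·78.21) = 0.002743.

0.002743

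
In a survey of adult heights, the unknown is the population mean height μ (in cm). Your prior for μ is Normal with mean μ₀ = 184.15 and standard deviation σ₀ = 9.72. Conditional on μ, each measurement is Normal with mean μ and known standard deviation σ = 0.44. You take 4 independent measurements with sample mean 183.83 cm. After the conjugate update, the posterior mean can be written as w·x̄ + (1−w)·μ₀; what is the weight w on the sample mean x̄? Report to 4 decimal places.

For Normal data with known variance σ², a Normal(μ₀, σ₀²) prior on μ is conjugate. Posterior precision = 1/σ₀² + n/σ²; posterior mean is the precision-weighted average of μ₀ and x̄.
σ₀² = 9.72² = 94.4784, σ² = 0.44² = 0.1936. Prior precision 1/σ₀² = 1/94.4784; data precision n/σ² = 4/0.1936.
w = (n/σ²)/(1/σ₀² + n/σ²) = n·σ₀²/(σ² + n·σ₀²) = 4·94.4784/(0.1936 + 4·94.4784) = 377.9136/378.1072 = 0.9995.

0.9995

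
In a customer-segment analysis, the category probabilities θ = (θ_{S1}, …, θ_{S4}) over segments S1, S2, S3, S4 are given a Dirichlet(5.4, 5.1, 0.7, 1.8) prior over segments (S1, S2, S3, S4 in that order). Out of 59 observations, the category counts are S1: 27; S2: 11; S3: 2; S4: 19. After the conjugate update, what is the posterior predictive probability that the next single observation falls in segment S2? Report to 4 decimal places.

The Dirichlet prior is conjugate to the Multinomial likelihood: each posterior αⱼ = prior αⱼ + observed count nⱼ.
Posterior concentration: (32.4, 16.1, 2.7, 20.8), total = 72.0.
P(next = S2 | data) = α_{S2}/Σα = 0.2236.

0.2236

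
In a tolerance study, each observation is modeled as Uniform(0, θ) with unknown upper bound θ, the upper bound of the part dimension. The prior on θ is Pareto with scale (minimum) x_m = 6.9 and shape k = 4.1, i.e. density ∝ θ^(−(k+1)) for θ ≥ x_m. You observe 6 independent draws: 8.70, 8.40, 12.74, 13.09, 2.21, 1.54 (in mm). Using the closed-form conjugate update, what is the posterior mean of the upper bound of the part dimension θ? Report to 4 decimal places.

A Pareto(scale x_m, shape k) prior on the upper bound θ of Uniform(0, θ) is conjugate: posterior is Pareto(max(x_m, max xᵢ), k + n).
Sample maximum = 13.09; prior scale x_m = 6.9 → posterior scale = max = 13.09.
Posterior shape = 4.1 + 6 = 10.1.
E[θ|data] = k·x_m/(k−1) = 10.1·13.09/9.1 = 14.5285.

14.5285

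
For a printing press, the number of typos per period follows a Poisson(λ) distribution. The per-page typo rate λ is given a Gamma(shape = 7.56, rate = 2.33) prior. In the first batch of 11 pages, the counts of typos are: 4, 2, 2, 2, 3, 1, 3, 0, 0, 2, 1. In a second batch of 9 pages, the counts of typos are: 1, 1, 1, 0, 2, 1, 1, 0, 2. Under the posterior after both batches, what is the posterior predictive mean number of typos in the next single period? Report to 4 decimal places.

1.6373

With a Gamma(shape α, rate β) prior, the Poisson likelihood is conjugate: the posterior is Gamma(α + ΣXᵢ, β + n).
Batch 1: sum of counts S = 20 over n = 11 pages.
After batch 1: Gamma(α+S, β+n) = Gamma(7.56+20, 2.33+11) = Gamma(27.56, 13.33).
Batch 2: sum of counts S = 9 over n = 9 pages.
After batch 2: Gamma(α+S, β+n) = Gamma(27.56+9, 13.33+9) = Gamma(36.56, 22.33).
The predictive distribution for one future period is NegBinom with mean α/β = 1.6373.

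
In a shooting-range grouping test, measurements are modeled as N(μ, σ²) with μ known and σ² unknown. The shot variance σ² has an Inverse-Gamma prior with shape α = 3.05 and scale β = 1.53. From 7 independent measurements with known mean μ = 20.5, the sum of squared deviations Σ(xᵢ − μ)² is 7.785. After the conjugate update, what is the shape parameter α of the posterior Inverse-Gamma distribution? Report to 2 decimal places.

With known mean μ and an Inverse-Gamma(α, β) prior on σ², the Normal likelihood is conjugate: posterior is Inv-Gamma(α + n/2, β + Σ(xᵢ−μ)²/2).
Posterior: Inv-Gamma(3.05 + 7/2, 1.53 + 7.785/2) = Inv-Gamma(6.55, 5.4225).
Posterior α = 6.55.

6.55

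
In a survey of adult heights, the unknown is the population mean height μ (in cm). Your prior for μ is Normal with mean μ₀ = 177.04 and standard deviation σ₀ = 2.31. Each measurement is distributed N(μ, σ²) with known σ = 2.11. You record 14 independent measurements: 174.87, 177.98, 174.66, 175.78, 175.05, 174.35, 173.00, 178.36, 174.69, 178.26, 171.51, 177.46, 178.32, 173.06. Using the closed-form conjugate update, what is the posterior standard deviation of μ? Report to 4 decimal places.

For Normal data with known variance σ², a Normal(μ₀, σ₀²) prior on μ is conjugate. Posterior precision = 1/σ₀² + n/σ²; posterior mean is the precision-weighted average of μ₀ and x̄.
σ₀² = 2.31² = 5.3361, σ² = 2.11² = 4.4521; σ² + n·σ₀² = 4.4521 + 14·5.3361 = 79.1575.
Posterior precision = 1/σ₀² + n/σ² = 1/5.3361 + 14/4.4521 = (σ² + n·σ₀²)/(σ₀²σ²) = 79.1575/(5.3361·4.4521); posterior variance σₙ² = σ₀²σ²/(σ² + n·σ₀²) = 5.3361·4.4521/79.1575 = 0.300121.
Posterior SD = √σₙ² = √(5.3361·4.4521/79.1575) = 0.5478.

0.5478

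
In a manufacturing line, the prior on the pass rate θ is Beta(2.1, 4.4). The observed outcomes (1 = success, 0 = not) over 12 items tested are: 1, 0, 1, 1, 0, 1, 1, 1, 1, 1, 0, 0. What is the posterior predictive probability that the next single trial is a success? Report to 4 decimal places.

0.5459

The Beta prior is conjugate to a Binomial/Bernoulli likelihood; the update adds successes to α and failures to β.
Posterior: Beta(α+k, β+n−k) = Beta(2.1+8, 4.4+4) = Beta(10.1, 8.4).
For a single future Bernoulli trial, P(success | data) = α/(α+β) = 0.5459.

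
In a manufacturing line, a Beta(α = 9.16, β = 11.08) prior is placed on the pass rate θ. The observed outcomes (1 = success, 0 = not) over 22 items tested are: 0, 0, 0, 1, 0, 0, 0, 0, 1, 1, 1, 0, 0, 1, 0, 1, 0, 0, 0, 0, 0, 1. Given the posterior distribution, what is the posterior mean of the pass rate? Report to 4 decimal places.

The Beta prior is conjugate to a Binomial/Bernoulli likelihood; the update adds successes to α and failures to β.
Posterior: Beta(α+k, β+n−k) = Beta(9.16+7, 11.08+15) = Beta(16.16, 26.08).
Posterior mean = α/(α+β) = 16.16/42.24 = 0.3826.

0.3826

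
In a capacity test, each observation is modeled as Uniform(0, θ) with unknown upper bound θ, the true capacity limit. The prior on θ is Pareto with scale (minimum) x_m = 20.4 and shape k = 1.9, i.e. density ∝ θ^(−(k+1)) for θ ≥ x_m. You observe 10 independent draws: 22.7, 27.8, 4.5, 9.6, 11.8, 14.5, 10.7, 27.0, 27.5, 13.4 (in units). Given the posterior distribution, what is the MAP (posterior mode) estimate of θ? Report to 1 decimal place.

A Pareto(scale x_m, shape k) prior on the upper bound θ of Uniform(0, θ) is conjugate: posterior is Pareto(max(x_m, max xᵢ), k + n).
Sample maximum = 27.8; prior scale x_m = 20.4 → posterior scale = max = 27.8.
Posterior shape = 1.9 + 10 = 11.9.
The Pareto density is decreasing on [x_m, ∞), so the mode is x_m = 27.8.

27.8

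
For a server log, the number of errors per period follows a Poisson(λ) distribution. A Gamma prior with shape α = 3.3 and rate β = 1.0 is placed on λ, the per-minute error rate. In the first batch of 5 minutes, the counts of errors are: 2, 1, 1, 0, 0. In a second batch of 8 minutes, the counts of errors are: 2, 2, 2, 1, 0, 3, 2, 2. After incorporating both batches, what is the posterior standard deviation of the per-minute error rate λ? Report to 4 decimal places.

0.3297

With a Gamma(shape α, rate β) prior, the Poisson likelihood is conjugate: the posterior is Gamma(α + ΣXᵢ, β + n).
Batch 1: sum of counts S = 4 over n = 5 minutes.
After batch 1: Gamma(α+S, β+n) = Gamma(3.3+4, 1.0+5) = Gamma(7.3, 6.0).
Batch 2: sum of counts S = 14 over n = 8 minutes.
After batch 2: Gamma(α+S, β+n) = Gamma(7.3+14, 6.0+8) = Gamma(21.3, 14.0).
SD = √α/β = √21.3/14.0 = 0.3297.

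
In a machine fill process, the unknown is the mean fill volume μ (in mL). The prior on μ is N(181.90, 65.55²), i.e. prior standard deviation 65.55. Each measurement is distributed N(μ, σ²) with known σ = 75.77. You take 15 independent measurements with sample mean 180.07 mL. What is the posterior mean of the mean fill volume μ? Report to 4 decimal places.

180.2197

For Normal data with known variance σ², a Normal(μ₀, σ₀²) prior on μ is conjugate. Posterior precision = 1/σ₀² + n/σ²; posterior mean is the precision-weighted average of μ₀ and x̄.
n·x̄ = 15·180.07 = 2701.05.
σ₀² = 65.55² = 4296.8025, σ² = 75.77² = 5741.0929; σ² + n·σ₀² = 5741.0929 + 15·4296.8025 = 70193.1304.
Posterior mean = (μ₀/σ₀² + n·x̄/σ²)/(1/σ₀² + n/σ²) = (σ²·μ₀ + σ₀²·n·x̄)/(σ² + n·σ₀²) = (5741.0929·181.90 + 4296.8025·2701.05)/70193.1304 = 12650183.191135/70193.1304 = 180.2197.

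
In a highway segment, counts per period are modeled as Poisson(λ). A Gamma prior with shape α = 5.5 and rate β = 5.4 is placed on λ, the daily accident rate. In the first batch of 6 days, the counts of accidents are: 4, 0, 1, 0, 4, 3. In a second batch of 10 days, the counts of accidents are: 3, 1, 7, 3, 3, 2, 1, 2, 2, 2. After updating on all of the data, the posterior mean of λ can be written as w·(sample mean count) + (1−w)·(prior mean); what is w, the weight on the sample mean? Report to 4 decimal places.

With a Gamma(shape α, rate β) prior, the Poisson likelihood is conjugate: the posterior is Gamma(α + ΣXᵢ, β + n).
Total number of days: n = 6 + 10 = 16.
Posterior mean = (α₀+S)/(β₀+n) = [n/(β₀+n)]·(S/n) + [β₀/(β₀+n)]·(α₀/β₀), so only n and β₀ enter the weight.
Weight on data w = n/(β₀+n) = 16/(5.4+16) = 16/21.4 = 0.7477.

0.7477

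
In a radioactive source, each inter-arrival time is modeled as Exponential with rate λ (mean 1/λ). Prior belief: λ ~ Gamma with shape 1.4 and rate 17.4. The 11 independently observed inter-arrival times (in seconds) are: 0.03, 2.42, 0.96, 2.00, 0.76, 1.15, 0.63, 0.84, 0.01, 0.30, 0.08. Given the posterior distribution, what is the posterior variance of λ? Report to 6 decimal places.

0.017551

With a Gamma(shape α, rate β) prior on the exponential rate λ, the posterior after n observations with total T = Σxᵢ is Gamma(α+n, β+T).
Sum of observations T = 9.18 seconds; n = 11.
Posterior: Gamma(1.4+11, 17.4+9.18) = Gamma(12.4, 26.58).
Var = α/β² = 0.017551.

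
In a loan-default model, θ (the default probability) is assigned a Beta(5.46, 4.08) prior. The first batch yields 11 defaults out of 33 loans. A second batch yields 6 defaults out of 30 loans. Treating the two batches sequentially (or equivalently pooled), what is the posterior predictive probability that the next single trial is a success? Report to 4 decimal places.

0.3096

The Beta prior is conjugate to a Binomial/Bernoulli likelihood; the update adds successes to α and failures to β.
After batch 1: Beta(5.46+11, 4.08+22) = Beta(16.46, 26.08).
After batch 2: Beta(16.46+6, 26.08+24) = Beta(22.46, 50.08).
For a single future Bernoulli trial, P(success | data) = α/(α+β) = 0.3096.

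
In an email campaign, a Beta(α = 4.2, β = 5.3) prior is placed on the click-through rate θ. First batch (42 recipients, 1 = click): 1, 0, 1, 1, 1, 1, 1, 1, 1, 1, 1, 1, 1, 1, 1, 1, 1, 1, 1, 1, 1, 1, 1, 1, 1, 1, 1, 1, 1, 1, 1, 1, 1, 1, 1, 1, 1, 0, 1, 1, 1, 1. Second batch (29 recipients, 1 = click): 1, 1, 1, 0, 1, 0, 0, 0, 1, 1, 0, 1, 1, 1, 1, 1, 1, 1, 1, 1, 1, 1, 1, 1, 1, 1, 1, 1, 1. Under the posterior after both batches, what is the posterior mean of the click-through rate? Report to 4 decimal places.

0.8472

The Beta prior is conjugate to a Binomial/Bernoulli likelihood; the update adds successes to α and failures to β.
After batch 1: Beta(4.2+40, 5.3+2) = Beta(44.2, 7.3).
After batch 2: Beta(44.2+24, 7.3+5) = Beta(68.2, 12.3).
Posterior mean = α/(α+β) = 68.2/80.5 = 0.8472.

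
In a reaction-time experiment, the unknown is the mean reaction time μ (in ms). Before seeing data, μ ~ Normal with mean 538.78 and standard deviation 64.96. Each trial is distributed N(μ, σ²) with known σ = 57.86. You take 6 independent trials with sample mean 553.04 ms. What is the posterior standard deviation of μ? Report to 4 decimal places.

For Normal data with known variance σ², a Normal(μ₀, σ₀²) prior on μ is conjugate. Posterior precision = 1/σ₀² + n/σ²; posterior mean is the precision-weighted average of μ₀ and x̄.
σ₀² = 64.96² = 4219.8016, σ² = 57.86² = 3347.7796; σ² + n·σ₀² = 3347.7796 + 6·4219.8016 = 28666.5892.
Posterior precision = 1/σ₀² + n/σ² = 1/4219.8016 + 6/3347.7796 = (σ² + n·σ₀²)/(σ₀²σ²) = 28666.5892/(4219.8016·3347.7796); posterior variance σₙ² = σ₀²σ²/(σ² + n·σ₀²) = 4219.8016·3347.7796/28666.5892 = 492.802461.
Posterior SD = √σₙ² = √(4219.8016·3347.7796/28666.5892) = 22.1992.

22.1992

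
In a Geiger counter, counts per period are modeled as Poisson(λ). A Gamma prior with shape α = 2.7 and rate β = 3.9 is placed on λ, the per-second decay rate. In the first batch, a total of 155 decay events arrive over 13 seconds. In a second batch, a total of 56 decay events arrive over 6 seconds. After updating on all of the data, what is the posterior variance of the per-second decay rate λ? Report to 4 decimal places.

0.4075

With a Gamma(shape α, rate β) prior, the Poisson likelihood is conjugate: the posterior is Gamma(α + ΣXᵢ, β + n).
After batch 1: Gamma(α+S, β+n) = Gamma(2.7+155, 3.9+13) = Gamma(157.7, 16.9).
After batch 2: Gamma(α+S, β+n) = Gamma(157.7+56, 16.9+6) = Gamma(213.7, 22.9).
Var = α/β² = 213.7/22.9² = 0.4075.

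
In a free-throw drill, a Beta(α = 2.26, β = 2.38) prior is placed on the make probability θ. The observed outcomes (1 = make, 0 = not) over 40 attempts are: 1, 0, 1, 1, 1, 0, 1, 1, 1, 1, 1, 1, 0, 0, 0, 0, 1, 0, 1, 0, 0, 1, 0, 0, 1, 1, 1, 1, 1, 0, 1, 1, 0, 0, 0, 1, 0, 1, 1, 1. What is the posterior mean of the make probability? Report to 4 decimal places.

The Beta prior is conjugate to a Binomial/Bernoulli likelihood; the update adds successes to α and failures to β.
Posterior: Beta(α+k, β+n−k) = Beta(2.26+24, 2.38+16) = Beta(26.26, 18.38).
Posterior mean = α/(α+β) = 26.26/44.64 = 0.5883.

0.5883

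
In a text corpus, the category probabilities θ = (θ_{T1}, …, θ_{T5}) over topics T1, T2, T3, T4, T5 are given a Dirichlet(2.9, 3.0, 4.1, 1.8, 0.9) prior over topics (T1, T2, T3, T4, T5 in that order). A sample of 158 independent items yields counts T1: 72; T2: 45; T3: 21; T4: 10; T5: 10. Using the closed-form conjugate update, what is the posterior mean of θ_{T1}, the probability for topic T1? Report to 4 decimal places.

0.4388

The Dirichlet prior is conjugate to the Multinomial likelihood: each posterior αⱼ = prior αⱼ + observed count nⱼ.
Posterior concentration: (74.9, 48.0, 25.1, 11.8, 10.9), total = 170.7.
E[θ_{T1}|data] = α_{T1}/Σα = 74.9/170.7 = 0.4388.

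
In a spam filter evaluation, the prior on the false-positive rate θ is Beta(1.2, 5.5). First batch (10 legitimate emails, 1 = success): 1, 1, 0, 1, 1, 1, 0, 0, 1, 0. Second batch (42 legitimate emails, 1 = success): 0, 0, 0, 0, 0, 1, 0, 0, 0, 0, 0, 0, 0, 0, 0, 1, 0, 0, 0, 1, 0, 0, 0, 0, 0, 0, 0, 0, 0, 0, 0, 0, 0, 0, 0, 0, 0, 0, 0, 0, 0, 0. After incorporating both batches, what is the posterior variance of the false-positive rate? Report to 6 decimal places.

0.002405

The Beta prior is conjugate to a Binomial/Bernoulli likelihood; the update adds successes to α and failures to β.
After batch 1: Beta(1.2+6, 5.5+4) = Beta(7.2, 9.5).
After batch 2: Beta(7.2+3, 9.5+39) = Beta(10.2, 48.5).
Var = αβ/((α+β)²(α+β+1)) = 10.2·48.5/(58.7²·59.7) = 0.002405.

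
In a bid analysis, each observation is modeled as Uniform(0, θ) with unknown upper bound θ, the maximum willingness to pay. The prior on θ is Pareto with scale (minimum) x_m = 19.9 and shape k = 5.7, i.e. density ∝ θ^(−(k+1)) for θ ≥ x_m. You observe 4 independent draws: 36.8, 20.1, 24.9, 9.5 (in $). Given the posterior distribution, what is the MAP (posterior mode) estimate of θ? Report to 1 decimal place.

36.8

A Pareto(scale x_m, shape k) prior on the upper bound θ of Uniform(0, θ) is conjugate: posterior is Pareto(max(x_m, max xᵢ), k + n).
Sample maximum = 36.8; prior scale x_m = 19.9 → posterior scale = max = 36.8.
Posterior shape = 5.7 + 4 = 9.7.
The Pareto density is decreasing on [x_m, ∞), so the mode is x_m = 36.8.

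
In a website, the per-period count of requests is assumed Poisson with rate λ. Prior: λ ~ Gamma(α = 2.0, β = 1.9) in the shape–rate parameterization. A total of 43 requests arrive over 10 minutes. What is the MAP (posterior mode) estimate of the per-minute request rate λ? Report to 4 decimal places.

With a Gamma(shape α, rate β) prior, the Poisson likelihood is conjugate: the posterior is Gamma(α + ΣXᵢ, β + n).
Posterior: Gamma(α+S, β+n) = Gamma(2.0+43, 1.9+10) = Gamma(45.0, 11.9).
Mode of Gamma(α,β) for α≥1 is (α−1)/β = 44.0/11.9 = 3.6975.

3.6975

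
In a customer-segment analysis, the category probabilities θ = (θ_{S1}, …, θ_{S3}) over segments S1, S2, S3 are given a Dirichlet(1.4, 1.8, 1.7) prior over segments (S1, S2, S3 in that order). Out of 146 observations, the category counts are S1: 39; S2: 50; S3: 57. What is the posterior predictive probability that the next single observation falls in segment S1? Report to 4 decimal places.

0.2677

The Dirichlet prior is conjugate to the Multinomial likelihood: each posterior αⱼ = prior αⱼ + observed count nⱼ.
Posterior concentration: (40.4, 51.8, 58.7), total = 150.9.
P(next = S1 | data) = α_{S1}/Σα = 0.2677.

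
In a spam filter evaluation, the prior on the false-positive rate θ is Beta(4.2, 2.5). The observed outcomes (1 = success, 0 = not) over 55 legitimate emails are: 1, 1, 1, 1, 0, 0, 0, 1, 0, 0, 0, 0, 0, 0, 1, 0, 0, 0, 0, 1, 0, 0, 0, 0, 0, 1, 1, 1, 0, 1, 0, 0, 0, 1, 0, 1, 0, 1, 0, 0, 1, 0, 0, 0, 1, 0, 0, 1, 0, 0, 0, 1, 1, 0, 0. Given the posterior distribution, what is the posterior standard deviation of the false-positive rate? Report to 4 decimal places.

The Beta prior is conjugate to a Binomial/Bernoulli likelihood; the update adds successes to α and failures to β.
Posterior: Beta(α+k, β+n−k) = Beta(4.2+19, 2.5+36) = Beta(23.2, 38.5).
Var = αβ/((α+β)²(α+β+1)) = 23.2·38.5/(61.7²·62.7) = 0.00374206; SD = √0.00374206 = 0.0612.

0.0612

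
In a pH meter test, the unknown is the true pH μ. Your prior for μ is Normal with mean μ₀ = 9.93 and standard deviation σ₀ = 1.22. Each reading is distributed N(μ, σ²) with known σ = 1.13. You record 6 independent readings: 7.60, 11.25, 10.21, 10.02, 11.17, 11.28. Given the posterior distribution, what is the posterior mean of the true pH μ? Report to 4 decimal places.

For Normal data with known variance σ², a Normal(μ₀, σ₀²) prior on μ is conjugate. Posterior precision = 1/σ₀² + n/σ²; posterior mean is the precision-weighted average of μ₀ and x̄.
Σxᵢ = 7.60 + 11.25 + 10.21 + 10.02 + 11.17 + 11.28 = 61.53, so n·x̄ = 61.53.
σ₀² = 1.22² = 1.4884, σ² = 1.13² = 1.2769; σ² + n·σ₀² = 1.2769 + 6·1.4884 = 10.2073.
Posterior mean = (μ₀/σ₀² + n·x̄/σ²)/(1/σ₀² + n/σ²) = (σ²·μ₀ + σ₀²·n·x̄)/(σ² + n·σ₀²) = (1.2769·9.93 + 1.4884·61.53)/10.2073 = 104.260869/10.2073 = 10.2143.

10.2143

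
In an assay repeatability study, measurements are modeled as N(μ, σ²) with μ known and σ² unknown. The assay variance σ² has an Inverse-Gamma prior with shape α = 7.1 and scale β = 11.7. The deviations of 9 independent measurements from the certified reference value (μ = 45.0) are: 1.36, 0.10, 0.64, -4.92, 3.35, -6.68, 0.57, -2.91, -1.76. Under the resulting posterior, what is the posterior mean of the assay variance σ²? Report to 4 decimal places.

With known mean μ and an Inverse-Gamma(α, β) prior on σ², the Normal likelihood is conjugate: posterior is Inv-Gamma(α + n/2, β + Σ(xᵢ−μ)²/2).
Σ(xᵢ−μ)² = (1.36)² + (0.10)² + (0.64)² + (-4.92)² + (3.35)² + (-6.68)² + (0.57)² + (-2.91)² + (-1.76)² = 94.2111.
Posterior: Inv-Gamma(7.1 + 9/2, 11.7 + 94.2111/2) = Inv-Gamma(11.60, 58.80555).
E[σ²|data] = β/(α−1) = 58.80555/10.60 = 5.5477.

5.5477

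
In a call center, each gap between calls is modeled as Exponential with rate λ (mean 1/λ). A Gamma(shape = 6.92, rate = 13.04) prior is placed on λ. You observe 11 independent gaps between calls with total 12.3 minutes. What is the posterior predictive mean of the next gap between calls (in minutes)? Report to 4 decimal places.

With a Gamma(shape α, rate β) prior on the exponential rate λ, the posterior after n observations with total T = Σxᵢ is Gamma(α+n, β+T).
Posterior: Gamma(6.92+11, 13.04+12.3) = Gamma(17.92, 25.34).
The predictive distribution for the next observation is Lomax; its mean is β/(α−1) = 25.34/16.92 = 1.4976.

1.4976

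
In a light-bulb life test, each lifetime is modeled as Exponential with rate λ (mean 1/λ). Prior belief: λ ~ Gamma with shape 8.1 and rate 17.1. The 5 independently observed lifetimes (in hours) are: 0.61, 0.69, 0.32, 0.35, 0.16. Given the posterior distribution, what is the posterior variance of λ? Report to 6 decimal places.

0.035425

With a Gamma(shape α, rate β) prior on the exponential rate λ, the posterior after n observations with total T = Σxᵢ is Gamma(α+n, β+T).
Sum of observations T = 2.13 hours; n = 5.
Posterior: Gamma(8.1+5, 17.1+2.13) = Gamma(13.1, 19.23).
Var = α/β² = 0.035425.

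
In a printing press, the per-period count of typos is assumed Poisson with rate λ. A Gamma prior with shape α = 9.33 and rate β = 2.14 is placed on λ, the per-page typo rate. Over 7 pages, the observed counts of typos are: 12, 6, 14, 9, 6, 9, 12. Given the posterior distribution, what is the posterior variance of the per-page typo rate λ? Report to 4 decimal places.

0.9257

With a Gamma(shape α, rate β) prior, the Poisson likelihood is conjugate: the posterior is Gamma(α + ΣXᵢ, β + n).
Sum of counts S = 68 over n = 7 pages.
Posterior: Gamma(α+S, β+n) = Gamma(9.33+68, 2.14+7) = Gamma(77.33, 9.14).
Var = α/β² = 77.33/9.14² = 0.9257.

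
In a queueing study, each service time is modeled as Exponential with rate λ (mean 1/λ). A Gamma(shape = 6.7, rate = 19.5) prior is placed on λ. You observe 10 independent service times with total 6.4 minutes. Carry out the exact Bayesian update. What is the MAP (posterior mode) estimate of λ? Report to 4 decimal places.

0.6062

With a Gamma(shape α, rate β) prior on the exponential rate λ, the posterior after n observations with total T = Σxᵢ is Gamma(α+n, β+T).
Posterior: Gamma(6.7+10, 19.5+6.4) = Gamma(16.7, 25.9).
Mode = (α−1)/β = 0.6062.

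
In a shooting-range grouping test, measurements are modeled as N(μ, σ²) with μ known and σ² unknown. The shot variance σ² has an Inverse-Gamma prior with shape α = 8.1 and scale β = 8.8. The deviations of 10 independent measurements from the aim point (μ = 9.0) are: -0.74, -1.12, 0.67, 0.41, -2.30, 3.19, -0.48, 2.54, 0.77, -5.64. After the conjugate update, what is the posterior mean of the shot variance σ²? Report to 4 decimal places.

3.0814

With known mean μ and an Inverse-Gamma(α, β) prior on σ², the Normal likelihood is conjugate: posterior is Inv-Gamma(α + n/2, β + Σ(xᵢ−μ)²/2).
Σ(xᵢ−μ)² = (-0.74)² + (-1.12)² + (0.67)² + (0.41)² + (-2.30)² + (3.19)² + (-0.48)² + (2.54)² + (0.77)² + (-5.64)² = 56.9696.
Posterior: Inv-Gamma(8.1 + 10/2, 8.8 + 56.9696/2) = Inv-Gamma(13.10, 37.28480).
E[σ²|data] = β/(α−1) = 37.28480/12.10 = 3.0814.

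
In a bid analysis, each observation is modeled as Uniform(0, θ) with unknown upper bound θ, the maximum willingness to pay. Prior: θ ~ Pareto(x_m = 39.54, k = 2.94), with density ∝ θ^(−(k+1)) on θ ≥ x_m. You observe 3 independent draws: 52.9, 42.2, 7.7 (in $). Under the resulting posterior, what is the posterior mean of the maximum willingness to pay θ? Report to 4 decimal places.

A Pareto(scale x_m, shape k) prior on the upper bound θ of Uniform(0, θ) is conjugate: posterior is Pareto(max(x_m, max xᵢ), k + n).
Sample maximum = 52.9; prior scale x_m = 39.54 → posterior scale = max = 52.90.
Posterior shape = 2.94 + 3 = 5.94.
E[θ|data] = k·x_m/(k−1) = 5.94·52.90/4.94 = 63.6085.

63.6085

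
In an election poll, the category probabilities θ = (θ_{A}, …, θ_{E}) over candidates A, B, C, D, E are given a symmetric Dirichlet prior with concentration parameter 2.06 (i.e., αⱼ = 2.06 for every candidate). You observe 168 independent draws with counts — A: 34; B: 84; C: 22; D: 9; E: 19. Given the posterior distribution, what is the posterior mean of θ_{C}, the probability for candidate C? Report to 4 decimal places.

The Dirichlet prior is conjugate to the Multinomial likelihood: each posterior αⱼ = prior αⱼ + observed count nⱼ.
Posterior concentration: (36.06, 86.06, 24.06, 11.06, 21.06), total = 178.30.
E[θ_{C}|data] = α_{C}/Σα = 24.06/178.30 = 0.1349.

0.1349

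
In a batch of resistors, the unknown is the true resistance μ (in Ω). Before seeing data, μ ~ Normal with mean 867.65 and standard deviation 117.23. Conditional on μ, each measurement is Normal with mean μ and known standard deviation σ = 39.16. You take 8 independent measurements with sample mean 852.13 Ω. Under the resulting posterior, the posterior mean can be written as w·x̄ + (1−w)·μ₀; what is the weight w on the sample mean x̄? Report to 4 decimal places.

0.9862

For Normal data with known variance σ², a Normal(μ₀, σ₀²) prior on μ is conjugate. Posterior precision = 1/σ₀² + n/σ²; posterior mean is the precision-weighted average of μ₀ and x̄.
σ₀² = 117.23² = 13742.8729, σ² = 39.16² = 1533.5056. Prior precision 1/σ₀² = 1/13742.8729; data precision n/σ² = 8/1533.5056.
w = (n/σ²)/(1/σ₀² + n/σ²) = n·σ₀²/(σ² + n·σ₀²) = 8·13742.8729/(1533.5056 + 8·13742.8729) = 109942.9832/111476.4888 = 0.9862.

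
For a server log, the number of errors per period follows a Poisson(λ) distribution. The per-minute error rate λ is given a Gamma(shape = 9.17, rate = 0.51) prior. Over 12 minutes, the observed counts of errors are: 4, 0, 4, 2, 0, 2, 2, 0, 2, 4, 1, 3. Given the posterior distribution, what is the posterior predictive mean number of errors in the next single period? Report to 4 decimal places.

2.6515

With a Gamma(shape α, rate β) prior, the Poisson likelihood is conjugate: the posterior is Gamma(α + ΣXᵢ, β + n).
Sum of counts S = 24 over n = 12 minutes.
Posterior: Gamma(α+S, β+n) = Gamma(9.17+24, 0.51+12) = Gamma(33.17, 12.51).
The predictive distribution for one future period is NegBinom with mean α/β = 2.6515.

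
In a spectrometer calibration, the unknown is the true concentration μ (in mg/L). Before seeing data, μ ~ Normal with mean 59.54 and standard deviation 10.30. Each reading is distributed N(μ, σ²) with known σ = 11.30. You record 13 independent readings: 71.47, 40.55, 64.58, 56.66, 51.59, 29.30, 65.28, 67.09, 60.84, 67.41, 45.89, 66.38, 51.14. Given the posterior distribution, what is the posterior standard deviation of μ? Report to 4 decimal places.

2.9983

For Normal data with known variance σ², a Normal(μ₀, σ₀²) prior on μ is conjugate. Posterior precision = 1/σ₀² + n/σ²; posterior mean is the precision-weighted average of μ₀ and x̄.
σ₀² = 10.30² = 106.09, σ² = 11.30² = 127.69; σ² + n·σ₀² = 127.69 + 13·106.09 = 1506.86.
Posterior precision = 1/σ₀² + n/σ² = 1/106.09 + 13/127.69 = (σ² + n·σ₀²)/(σ₀²σ²) = 1506.86/(106.09·127.69); posterior variance σₙ² = σ₀²σ²/(σ² + n·σ₀²) = 106.09·127.69/1506.86 = 8.989974.
Posterior SD = √σₙ² = √(106.09·127.69/1506.86) = 2.9983.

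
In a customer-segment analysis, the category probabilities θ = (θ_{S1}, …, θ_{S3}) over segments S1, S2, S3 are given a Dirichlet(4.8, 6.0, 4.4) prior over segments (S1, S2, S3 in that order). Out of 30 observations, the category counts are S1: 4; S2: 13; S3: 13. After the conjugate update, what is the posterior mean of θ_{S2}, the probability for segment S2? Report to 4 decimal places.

The Dirichlet prior is conjugate to the Multinomial likelihood: each posterior αⱼ = prior αⱼ + observed count nⱼ.
Posterior concentration: (8.8, 19.0, 17.4), total = 45.2.
E[θ_{S2}|data] = α_{S2}/Σα = 19.0/45.2 = 0.4204.

0.4204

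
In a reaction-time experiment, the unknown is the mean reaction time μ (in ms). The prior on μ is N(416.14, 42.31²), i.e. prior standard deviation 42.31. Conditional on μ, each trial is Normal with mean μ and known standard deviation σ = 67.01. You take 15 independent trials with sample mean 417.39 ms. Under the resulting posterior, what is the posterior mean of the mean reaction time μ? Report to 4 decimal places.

417.2109

For Normal data with known variance σ², a Normal(μ₀, σ₀²) prior on μ is conjugate. Posterior precision = 1/σ₀² + n/σ²; posterior mean is the precision-weighted average of μ₀ and x̄.
n·x̄ = 15·417.39 = 6260.85.
σ₀² = 42.31² = 1790.1361, σ² = 67.01² = 4490.3401; σ² + n·σ₀² = 4490.3401 + 15·1790.1361 = 31342.3816.
Posterior mean = (μ₀/σ₀² + n·x̄/σ²)/(1/σ₀² + n/σ²) = (σ²·μ₀ + σ₀²·n·x̄)/(σ² + n·σ₀²) = (4490.3401·416.14 + 1790.1361·6260.85)/31342.3816 = 13076383.730899/31342.3816 = 417.2109.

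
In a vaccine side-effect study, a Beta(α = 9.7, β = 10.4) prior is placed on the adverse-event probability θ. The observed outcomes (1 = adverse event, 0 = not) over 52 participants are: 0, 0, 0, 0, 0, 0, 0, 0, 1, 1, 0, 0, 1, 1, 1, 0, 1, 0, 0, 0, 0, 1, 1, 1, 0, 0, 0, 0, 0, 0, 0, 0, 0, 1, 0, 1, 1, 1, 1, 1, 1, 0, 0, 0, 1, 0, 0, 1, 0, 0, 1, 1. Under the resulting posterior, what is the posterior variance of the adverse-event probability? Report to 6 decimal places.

The Beta prior is conjugate to a Binomial/Bernoulli likelihood; the update adds successes to α and failures to β.
Posterior: Beta(α+k, β+n−k) = Beta(9.7+20, 10.4+32) = Beta(29.7, 42.4).
Var = αβ/((α+β)²(α+β+1)) = 29.7·42.4/(72.1²·73.1) = 0.003314.

0.003314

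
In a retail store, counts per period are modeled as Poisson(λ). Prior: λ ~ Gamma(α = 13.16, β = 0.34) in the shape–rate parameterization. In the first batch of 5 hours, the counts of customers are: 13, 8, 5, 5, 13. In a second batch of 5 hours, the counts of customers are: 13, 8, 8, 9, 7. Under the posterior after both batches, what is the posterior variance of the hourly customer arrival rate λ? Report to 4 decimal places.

With a Gamma(shape α, rate β) prior, the Poisson likelihood is conjugate: the posterior is Gamma(α + ΣXᵢ, β + n).
Batch 1: sum of counts S = 44 over n = 5 hours.
After batch 1: Gamma(α+S, β+n) = Gamma(13.16+44, 0.34+5) = Gamma(57.16, 5.34).
Batch 2: sum of counts S = 45 over n = 5 hours.
After batch 2: Gamma(α+S, β+n) = Gamma(57.16+45, 5.34+5) = Gamma(102.16, 10.34).
Var = α/β² = 102.16/10.34² = 0.9555.

0.9555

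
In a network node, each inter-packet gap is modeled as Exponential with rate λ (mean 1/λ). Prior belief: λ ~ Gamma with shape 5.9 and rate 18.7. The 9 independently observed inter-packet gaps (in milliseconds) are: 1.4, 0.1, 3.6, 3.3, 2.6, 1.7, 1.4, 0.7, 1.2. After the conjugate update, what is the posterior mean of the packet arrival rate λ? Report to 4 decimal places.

With a Gamma(shape α, rate β) prior on the exponential rate λ, the posterior after n observations with total T = Σxᵢ is Gamma(α+n, β+T).
Sum of observations T = 16.0 milliseconds; n = 9.
Posterior: Gamma(5.9+9, 18.7+16.0) = Gamma(14.9, 34.7).
Posterior mean of λ = α/β = 14.9/34.7 = 0.4294.

0.4294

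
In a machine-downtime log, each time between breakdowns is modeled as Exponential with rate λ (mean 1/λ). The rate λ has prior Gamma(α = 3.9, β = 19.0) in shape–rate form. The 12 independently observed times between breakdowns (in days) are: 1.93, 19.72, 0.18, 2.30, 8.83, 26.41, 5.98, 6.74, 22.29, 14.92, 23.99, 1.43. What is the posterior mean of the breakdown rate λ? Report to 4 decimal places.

With a Gamma(shape α, rate β) prior on the exponential rate λ, the posterior after n observations with total T = Σxᵢ is Gamma(α+n, β+T).
Sum of observations T = 134.72 days; n = 12.
Posterior: Gamma(3.9+12, 19.0+134.72) = Gamma(15.9, 153.72).
Posterior mean of λ = α/β = 15.9/153.72 = 0.1034.

0.1034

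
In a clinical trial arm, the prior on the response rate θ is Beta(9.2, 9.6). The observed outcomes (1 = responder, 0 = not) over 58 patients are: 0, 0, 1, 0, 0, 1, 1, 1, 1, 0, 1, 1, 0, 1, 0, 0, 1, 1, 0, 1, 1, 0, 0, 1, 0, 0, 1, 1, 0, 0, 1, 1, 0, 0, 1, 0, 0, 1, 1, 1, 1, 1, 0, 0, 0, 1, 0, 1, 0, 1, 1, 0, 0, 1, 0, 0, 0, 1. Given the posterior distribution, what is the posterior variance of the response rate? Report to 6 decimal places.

The Beta prior is conjugate to a Binomial/Bernoulli likelihood; the update adds successes to α and failures to β.
Posterior: Beta(α+k, β+n−k) = Beta(9.2+29, 9.6+29) = Beta(38.2, 38.6).
Var = αβ/((α+β)²(α+β+1)) = 38.2·38.6/(76.8²·77.8) = 0.003213.

0.003213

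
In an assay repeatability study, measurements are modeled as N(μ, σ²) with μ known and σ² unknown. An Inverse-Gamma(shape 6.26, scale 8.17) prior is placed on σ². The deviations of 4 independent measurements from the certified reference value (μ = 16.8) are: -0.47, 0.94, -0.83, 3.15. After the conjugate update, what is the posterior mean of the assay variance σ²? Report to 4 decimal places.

With known mean μ and an Inverse-Gamma(α, β) prior on σ², the Normal likelihood is conjugate: posterior is Inv-Gamma(α + n/2, β + Σ(xᵢ−μ)²/2).
Σ(xᵢ−μ)² = (-0.47)² + (0.94)² + (-0.83)² + (3.15)² = 11.7159.
Posterior: Inv-Gamma(6.26 + 4/2, 8.17 + 11.7159/2) = Inv-Gamma(8.26, 14.02795).
E[σ²|data] = β/(α−1) = 14.02795/7.26 = 1.9322.

1.9322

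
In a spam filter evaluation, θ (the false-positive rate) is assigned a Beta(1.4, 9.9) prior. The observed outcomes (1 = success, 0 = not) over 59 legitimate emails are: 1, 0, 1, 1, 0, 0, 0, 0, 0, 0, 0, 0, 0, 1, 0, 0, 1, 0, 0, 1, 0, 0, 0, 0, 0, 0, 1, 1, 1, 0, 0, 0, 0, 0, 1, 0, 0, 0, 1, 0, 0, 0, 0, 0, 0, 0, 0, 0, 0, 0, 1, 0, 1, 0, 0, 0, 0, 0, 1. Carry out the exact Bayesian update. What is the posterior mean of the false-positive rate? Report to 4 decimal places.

The Beta prior is conjugate to a Binomial/Bernoulli likelihood; the update adds successes to α and failures to β.
Posterior: Beta(α+k, β+n−k) = Beta(1.4+14, 9.9+45) = Beta(15.4, 54.9).
Posterior mean = α/(α+β) = 15.4/70.3 = 0.2191.

0.2191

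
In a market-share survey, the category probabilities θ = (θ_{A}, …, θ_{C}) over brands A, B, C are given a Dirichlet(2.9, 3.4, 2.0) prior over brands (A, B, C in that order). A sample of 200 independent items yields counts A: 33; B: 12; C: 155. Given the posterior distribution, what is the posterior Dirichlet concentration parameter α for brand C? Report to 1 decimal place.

The Dirichlet prior is conjugate to the Multinomial likelihood: each posterior αⱼ = prior αⱼ + observed count nⱼ.
Posterior concentration: (35.9, 15.4, 157.0), total = 208.3.
α_{C} = 2.0 + 155 = 157.0.

157.0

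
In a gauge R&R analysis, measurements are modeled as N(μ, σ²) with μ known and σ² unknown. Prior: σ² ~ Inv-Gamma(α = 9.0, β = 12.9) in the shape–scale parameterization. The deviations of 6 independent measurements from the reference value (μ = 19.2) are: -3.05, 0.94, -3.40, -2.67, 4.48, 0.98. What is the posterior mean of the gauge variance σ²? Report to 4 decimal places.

3.4412

With known mean μ and an Inverse-Gamma(α, β) prior on σ², the Normal likelihood is conjugate: posterior is Inv-Gamma(α + n/2, β + Σ(xᵢ−μ)²/2).
Σ(xᵢ−μ)² = (-3.05)² + (0.94)² + (-3.40)² + (-2.67)² + (4.48)² + (0.98)² = 49.9058.
Posterior: Inv-Gamma(9.0 + 6/2, 12.9 + 49.9058/2) = Inv-Gamma(12.00, 37.85290).
E[σ²|data] = β/(α−1) = 37.85290/11.00 = 3.4412.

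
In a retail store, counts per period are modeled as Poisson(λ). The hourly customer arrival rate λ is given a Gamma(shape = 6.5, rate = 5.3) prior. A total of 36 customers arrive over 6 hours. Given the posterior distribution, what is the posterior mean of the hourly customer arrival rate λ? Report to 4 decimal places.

3.7611

With a Gamma(shape α, rate β) prior, the Poisson likelihood is conjugate: the posterior is Gamma(α + ΣXᵢ, β + n).
Posterior: Gamma(α+S, β+n) = Gamma(6.5+36, 5.3+6) = Gamma(42.5, 11.3).
Posterior mean = α/β = 42.5/11.3 = 3.7611.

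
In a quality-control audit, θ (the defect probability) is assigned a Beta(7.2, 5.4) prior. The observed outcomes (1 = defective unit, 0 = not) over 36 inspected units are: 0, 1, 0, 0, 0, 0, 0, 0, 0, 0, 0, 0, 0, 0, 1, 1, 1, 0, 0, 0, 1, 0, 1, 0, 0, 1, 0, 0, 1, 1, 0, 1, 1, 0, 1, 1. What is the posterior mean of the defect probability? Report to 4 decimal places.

0.4156

The Beta prior is conjugate to a Binomial/Bernoulli likelihood; the update adds successes to α and failures to β.
Posterior: Beta(α+k, β+n−k) = Beta(7.2+13, 5.4+23) = Beta(20.2, 28.4).
Posterior mean = α/(α+β) = 20.2/48.6 = 0.4156.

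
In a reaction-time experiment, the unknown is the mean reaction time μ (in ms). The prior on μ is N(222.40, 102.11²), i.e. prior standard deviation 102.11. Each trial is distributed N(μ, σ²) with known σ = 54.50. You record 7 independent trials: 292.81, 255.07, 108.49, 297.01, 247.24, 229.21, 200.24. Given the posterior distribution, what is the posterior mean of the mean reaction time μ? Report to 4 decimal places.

For Normal data with known variance σ², a Normal(μ₀, σ₀²) prior on μ is conjugate. Posterior precision = 1/σ₀² + n/σ²; posterior mean is the precision-weighted average of μ₀ and x̄.
Σxᵢ = 292.81 + 255.07 + 108.49 + 297.01 + 247.24 + 229.21 + 200.24 = 1630.07, so n·x̄ = 1630.07.
σ₀² = 102.11² = 10426.4521, σ² = 54.50² = 2970.25; σ² + n·σ₀² = 2970.25 + 7·10426.4521 = 75955.4147.
Posterior mean = (μ₀/σ₀² + n·x̄/σ²)/(1/σ₀² + n/σ²) = (σ²·μ₀ + σ₀²·n·x̄)/(σ² + n·σ₀²) = (2970.25·222.40 + 10426.4521·1630.07)/75955.4147 = 17656430.374647/75955.4147 = 232.4578.

232.4578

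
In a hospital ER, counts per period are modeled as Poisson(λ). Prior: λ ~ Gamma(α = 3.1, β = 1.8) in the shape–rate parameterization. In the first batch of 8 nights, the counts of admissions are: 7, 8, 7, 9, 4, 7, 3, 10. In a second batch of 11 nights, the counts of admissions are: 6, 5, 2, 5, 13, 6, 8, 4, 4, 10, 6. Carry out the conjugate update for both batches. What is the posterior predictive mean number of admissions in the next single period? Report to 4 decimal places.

With a Gamma(shape α, rate β) prior, the Poisson likelihood is conjugate: the posterior is Gamma(α + ΣXᵢ, β + n).
Batch 1: sum of counts S = 55 over n = 8 nights.
After batch 1: Gamma(α+S, β+n) = Gamma(3.1+55, 1.8+8) = Gamma(58.1, 9.8).
Batch 2: sum of counts S = 69 over n = 11 nights.
After batch 2: Gamma(α+S, β+n) = Gamma(58.1+69, 9.8+11) = Gamma(127.1, 20.8).
The predictive distribution for one future period is NegBinom with mean α/β = 6.1106.

6.1106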